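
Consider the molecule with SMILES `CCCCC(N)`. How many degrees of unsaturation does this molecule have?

Atom tally by fragment:
  CH3 → C:1 H:3
  CH2 → C:1 H:2
  CH2 → C:1 H:2
  CH2 → C:1 H:2
  CH2NH2 → C:1 H:4 N:1
Element totals:
  C: 5
  H: 13
  N: 1
Molecular formula: C5H13N.
DoU = (2C + 2 + N − H − X) / 2 = (2·5 + 2 + 1 − 13 − 0) / 2 = 0.

0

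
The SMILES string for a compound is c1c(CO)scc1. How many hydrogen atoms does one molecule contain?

6

Atom tally by fragment:
  thiophene ring core → C:4 H:4 S:1
  (− 1 ring H displaced by substituents)
  + CH2OH → C:1 H:3 O:1
Element totals:
  C: 5
  H: 6
  O: 1
  S: 1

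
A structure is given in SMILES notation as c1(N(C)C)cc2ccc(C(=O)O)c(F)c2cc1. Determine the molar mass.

233.24 g/mol

Atom tally by fragment:
  naphthalene ring system core → C:10 H:8
  (− 3 ring H displaced by substituents)
  + N(CH3)2 → N:1 C:2 H:6
  + COOH → C:1 H:1 O:2
  + F → F:1
Element totals:
  C: 13
  H: 12
  F: 1
  N: 1
  O: 2
Molecular formula: C13H12FNO2.
  M = 13(12.011) + 12(1.008) + 18.998 + 14.007 + 2(15.999)
    = 156.143 + 12.096 + 18.998 + 14.007 + 31.998 = 233.242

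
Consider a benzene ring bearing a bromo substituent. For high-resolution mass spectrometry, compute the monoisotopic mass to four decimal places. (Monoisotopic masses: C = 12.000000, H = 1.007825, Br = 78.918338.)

155.9575

Atom tally by fragment:
  benzene ring core → C:6 H:6
  (− 1 ring H displaced by substituents)
  + Br → Br:1
Element totals:
  C: 6
  H: 5
  Br: 1
Molecular formula: C6H5Br.
  M = 6(12.0) + 5(1.007825) + 78.918338
    = 72.000000 + 5.039125 + 78.918338 = 155.957463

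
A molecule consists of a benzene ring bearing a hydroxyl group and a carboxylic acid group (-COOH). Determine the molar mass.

Atom tally by fragment:
  benzene ring core → C:6 H:6
  (− 2 ring H displaced by substituents)
  + OH → O:1 H:1
  + COOH → C:1 H:1 O:2
Element totals:
  C: 7
  H: 6
  O: 3
Molecular formula: C7H6O3.
  M = 7(12.011) + 6(1.008) + 3(15.999)
    = 84.077 + 6.048 + 47.997 = 138.122

138.12 g/mol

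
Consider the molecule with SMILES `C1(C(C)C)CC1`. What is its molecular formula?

C6H12

Atom tally by fragment:
  cyclopropane ring core → C:3 H:6
  (− 1 ring H displaced by substituents)
  + CH(CH3)2 → C:3 H:7
Element totals:
  C: 6
  H: 12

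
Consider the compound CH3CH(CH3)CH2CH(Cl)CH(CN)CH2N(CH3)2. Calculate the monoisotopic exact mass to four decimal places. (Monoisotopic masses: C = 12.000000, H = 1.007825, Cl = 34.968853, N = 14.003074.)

202.1237

Atom tally by fragment:
  CH3 → C:1 H:3
  CH(CH3) → C:2 H:4
  CH2 → C:1 H:2
  CH(Cl) → C:1 H:1 Cl:1
  CH(CN) → C:2 H:1 N:1
  CH2N(CH3)2 → C:3 H:8 N:1
Element totals:
  C: 10
  H: 19
  Cl: 1
  N: 2
Molecular formula: C10H19ClN2.
  M = 10(12.0) + 19(1.007825) + 34.968853 + 2(14.003074)
    = 120.000000 + 19.148675 + 34.968853 + 28.006148 = 202.123676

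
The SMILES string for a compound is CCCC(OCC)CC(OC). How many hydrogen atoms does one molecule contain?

Atom tally by fragment:
  CH3 → C:1 H:3
  CH2 → C:1 H:2
  CH2 → C:1 H:2
  CH(OC2H5) → C:3 H:6 O:1
  CH2 → C:1 H:2
  CH2OCH3 → C:2 H:5 O:1
Element totals:
  C: 9
  H: 20
  O: 2

20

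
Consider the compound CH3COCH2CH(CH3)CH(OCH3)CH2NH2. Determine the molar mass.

Atom tally by fragment:
  CH3COCH2 → C:3 H:5 O:1
  CH(CH3) → C:2 H:4
  CH(OCH3) → C:2 H:4 O:1
  CH2NH2 → C:1 H:4 N:1
Element totals:
  C: 8
  H: 17
  N: 1
  O: 2
Molecular formula: C8H17NO2.
  M = 8(12.011) + 17(1.008) + 14.007 + 2(15.999)
    = 96.088 + 17.136 + 14.007 + 31.998 = 159.229

159.23 g/mol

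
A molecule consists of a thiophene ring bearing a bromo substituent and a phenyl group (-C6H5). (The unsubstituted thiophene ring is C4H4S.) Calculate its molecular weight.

Atom tally by fragment:
  thiophene ring core → C:4 H:4 S:1
  (− 2 ring H displaced by substituents)
  + Br → Br:1
  + C6H5 → C:6 H:5
Element totals:
  C: 10
  H: 7
  Br: 1
  S: 1
Molecular formula: C10H7BrS.
  M = 10(12.011) + 7(1.008) + 79.904 + 32.06
    = 120.110 + 7.056 + 79.904 + 32.060 = 239.130

239.13 g/mol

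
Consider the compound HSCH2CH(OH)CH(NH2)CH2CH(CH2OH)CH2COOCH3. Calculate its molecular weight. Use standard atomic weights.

Atom tally by fragment:
  HSCH2 → C:1 H:3 S:1
  CH(OH) → C:1 H:2 O:1
  CH(NH2) → C:1 H:3 N:1
  CH2 → C:1 H:2
  CH(CH2OH) → C:2 H:4 O:1
  CH2COOCH3 → C:3 H:5 O:2
Element totals:
  C: 9
  H: 19
  N: 1
  O: 4
  S: 1
Molecular formula: C9H19NO4S.
  M = 9(12.011) + 19(1.008) + 14.007 + 4(15.999) + 32.06
    = 108.099 + 19.152 + 14.007 + 63.996 + 32.060 = 237.314

237.31 g/mol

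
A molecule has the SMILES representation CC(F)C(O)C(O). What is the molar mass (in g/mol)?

108.11 g/mol

Atom tally by fragment:
  CH3 → C:1 H:3
  CH(F) → C:1 H:1 F:1
  CH(OH) → C:1 H:2 O:1
  CH2OH → C:1 H:3 O:1
Element totals:
  C: 4
  H: 9
  F: 1
  O: 2
Molecular formula: C4H9FO2.
  M = 4(12.011) + 9(1.008) + 18.998 + 2(15.999)
    = 48.044 + 9.072 + 18.998 + 31.998 = 108.112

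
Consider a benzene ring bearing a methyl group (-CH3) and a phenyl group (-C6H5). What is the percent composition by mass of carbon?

92.81%

Atom tally by fragment:
  benzene ring core → C:6 H:6
  (− 2 ring H displaced by substituents)
  + CH3 → C:1 H:3
  + C6H5 → C:6 H:5
Element totals:
  C: 13
  H: 12
Molecular formula: C13H12.
Molar mass = 168.239 g/mol.
Mass from C: 13 × 12.011 = 156.143 g/mol.
%C = 156.143 / 168.239 × 100 = 92.81%.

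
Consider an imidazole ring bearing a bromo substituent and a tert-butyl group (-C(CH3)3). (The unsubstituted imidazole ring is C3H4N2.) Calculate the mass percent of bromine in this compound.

39.35%

Atom tally by fragment:
  imidazole ring core → C:3 H:4 N:2
  (− 2 ring H displaced by substituents)
  + Br → Br:1
  + C(CH3)3 → C:4 H:9
Element totals:
  C: 7
  H: 11
  Br: 1
  N: 2
Molecular formula: C7H11BrN2.
Molar mass = 203.083 g/mol.
Mass from Br: 1 × 79.904 = 79.904 g/mol.
%Br = 79.904 / 203.083 × 100 = 39.35%.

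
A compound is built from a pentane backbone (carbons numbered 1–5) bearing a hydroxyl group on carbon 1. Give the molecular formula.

C5H12O

Atom tally by fragment:
  HOCH2 → C:1 H:3 O:1
  CH2 → C:1 H:2
  CH2 → C:1 H:2
  CH2 → C:1 H:2
  CH3 → C:1 H:3
Element totals:
  C: 5
  H: 12
  O: 1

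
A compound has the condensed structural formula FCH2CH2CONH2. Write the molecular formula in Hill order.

C3H6FNO

Element totals:
  C: 3
  H: 6
  F: 1
  N: 1
  O: 1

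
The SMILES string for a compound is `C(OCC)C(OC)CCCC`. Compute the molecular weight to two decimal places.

160.26 g/mol

Atom tally by fragment:
  C2H5OCH2 → C:3 H:7 O:1
  CH(OCH3) → C:2 H:4 O:1
  CH2 → C:1 H:2
  CH2 → C:1 H:2
  CH2 → C:1 H:2
  CH3 → C:1 H:3
Element totals:
  C: 9
  H: 20
  O: 2
Molecular formula: C9H20O2.
  M = 9(12.011) + 20(1.008) + 2(15.999)
    = 108.099 + 20.160 + 31.998 = 160.257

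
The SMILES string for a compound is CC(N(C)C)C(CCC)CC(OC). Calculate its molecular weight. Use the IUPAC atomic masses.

Atom tally by fragment:
  CH3 → C:1 H:3
  CH(N(CH3)2) → C:3 H:7 N:1
  CH(CH2CH2CH3) → C:4 H:8
  CH2 → C:1 H:2
  CH2OCH3 → C:2 H:5 O:1
Element totals:
  C: 11
  H: 25
  N: 1
  O: 1
Molecular formula: C11H25NO.
  M = 11(12.011) + 25(1.008) + 14.007 + 15.999
    = 132.121 + 25.200 + 14.007 + 15.999 = 187.327

187.33 g/mol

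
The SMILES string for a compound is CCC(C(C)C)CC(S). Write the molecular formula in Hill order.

C8H18S

Atom tally by fragment:
  CH3 → C:1 H:3
  CH2 → C:1 H:2
  CH(CH(CH3)2) → C:4 H:8
  CH2 → C:1 H:2
  CH2SH → C:1 H:3 S:1
Element totals:
  C: 8
  H: 18
  S: 1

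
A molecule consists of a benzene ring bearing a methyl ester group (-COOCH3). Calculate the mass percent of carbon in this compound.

Atom tally by fragment:
  benzene ring core → C:6 H:6
  (− 1 ring H displaced by substituents)
  + COOCH3 → C:2 H:3 O:2
Element totals:
  C: 8
  H: 8
  O: 2
Molecular formula: C8H8O2.
Molar mass = 136.150 g/mol.
Mass from C: 8 × 12.011 = 96.088 g/mol.
%C = 96.088 / 136.150 × 100 = 70.58%.

70.58%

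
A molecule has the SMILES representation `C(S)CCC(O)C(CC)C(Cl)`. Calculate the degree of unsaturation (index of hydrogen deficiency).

Atom tally by fragment:
  HSCH2 → C:1 H:3 S:1
  CH2 → C:1 H:2
  CH2 → C:1 H:2
  CH(OH) → C:1 H:2 O:1
  CH(C2H5) → C:3 H:6
  CH2Cl → C:1 H:2 Cl:1
Element totals:
  C: 8
  H: 17
  Cl: 1
  O: 1
  S: 1
Molecular formula: C8H17ClOS.
DoU = (2C + 2 + N − H − X) / 2 = (2·8 + 2 + 0 − 17 − 1) / 2 = 0.

0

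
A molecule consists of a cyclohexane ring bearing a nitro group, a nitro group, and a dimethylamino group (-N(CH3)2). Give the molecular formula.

Atom tally by fragment:
  cyclohexane ring core → C:6 H:12
  (− 3 ring H displaced by substituents)
  + NO2 → N:1 O:2
  + NO2 → N:1 O:2
  + N(CH3)2 → N:1 C:2 H:6
Element totals:
  C: 8
  H: 15
  N: 3
  O: 4

C8H15N3O4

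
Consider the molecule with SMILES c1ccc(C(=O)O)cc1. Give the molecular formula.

Atom tally by fragment:
  benzene ring core → C:6 H:6
  (− 1 ring H displaced by substituents)
  + COOH → C:1 H:1 O:2
Element totals:
  C: 7
  H: 6
  O: 2

C7H6O2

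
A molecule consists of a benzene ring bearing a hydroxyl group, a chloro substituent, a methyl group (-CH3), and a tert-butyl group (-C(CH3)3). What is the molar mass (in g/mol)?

198.69 g/mol

Atom tally by fragment:
  benzene ring core → C:6 H:6
  (− 4 ring H displaced by substituents)
  + OH → O:1 H:1
  + Cl → Cl:1
  + CH3 → C:1 H:3
  + C(CH3)3 → C:4 H:9
Element totals:
  C: 11
  H: 15
  Cl: 1
  O: 1
Molecular formula: C11H15ClO.
  M = 11(12.011) + 15(1.008) + 35.45 + 15.999
    = 132.121 + 15.120 + 35.450 + 15.999 = 198.690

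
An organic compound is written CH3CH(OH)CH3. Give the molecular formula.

Atom tally by fragment:
  CH3 → C:1 H:3
  CH(OH) → C:1 H:2 O:1
  CH3 → C:1 H:3
Element totals:
  C: 3
  H: 8
  O: 1

C3H8O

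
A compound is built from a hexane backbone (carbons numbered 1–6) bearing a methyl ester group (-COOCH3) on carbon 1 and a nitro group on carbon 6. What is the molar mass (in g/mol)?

Atom tally by fragment:
  CH3OOCCH2 → C:3 H:5 O:2
  CH2 → C:1 H:2
  CH2 → C:1 H:2
  CH2 → C:1 H:2
  CH2 → C:1 H:2
  CH2NO2 → C:1 H:2 N:1 O:2
Element totals:
  C: 8
  H: 15
  N: 1
  O: 4
Molecular formula: C8H15NO4.
  M = 8(12.011) + 15(1.008) + 14.007 + 4(15.999)
    = 96.088 + 15.120 + 14.007 + 63.996 = 189.211

189.21 g/mol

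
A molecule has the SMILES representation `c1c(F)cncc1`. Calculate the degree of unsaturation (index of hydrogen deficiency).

4

Atom tally by fragment:
  pyridine ring core → C:5 H:5 N:1
  (− 1 ring H displaced by substituents)
  + F → F:1
Element totals:
  C: 5
  H: 4
  F: 1
  N: 1
Molecular formula: C5H4FN.
DoU = (2C + 2 + N − H − X) / 2 = (2·5 + 2 + 1 − 4 − 1) / 2 = 4.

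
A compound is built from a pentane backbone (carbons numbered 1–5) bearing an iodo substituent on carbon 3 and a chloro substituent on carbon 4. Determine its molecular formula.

Atom tally by fragment:
  CH3 → C:1 H:3
  CH2 → C:1 H:2
  CH(I) → C:1 H:1 I:1
  CH(Cl) → C:1 H:1 Cl:1
  CH3 → C:1 H:3
Element totals:
  C: 5
  H: 10
  Cl: 1
  I: 1

C5H10ClI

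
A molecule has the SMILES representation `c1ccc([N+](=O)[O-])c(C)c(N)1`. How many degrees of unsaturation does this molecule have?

Atom tally by fragment:
  benzene ring core → C:6 H:6
  (− 3 ring H displaced by substituents)
  + NO2 → N:1 O:2
  + CH3 → C:1 H:3
  + NH2 → N:1 H:2
Element totals:
  C: 7
  H: 8
  N: 2
  O: 2
Molecular formula: C7H8N2O2.
DoU = (2C + 2 + N − H − X) / 2 = (2·7 + 2 + 2 − 8 − 0) / 2 = 5.

5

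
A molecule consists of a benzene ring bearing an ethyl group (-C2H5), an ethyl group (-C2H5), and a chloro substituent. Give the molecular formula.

C10H13Cl

Atom tally by fragment:
  benzene ring core → C:6 H:6
  (− 3 ring H displaced by substituents)
  + C2H5 → C:2 H:5
  + C2H5 → C:2 H:5
  + Cl → Cl:1
Element totals:
  C: 10
  H: 13
  Cl: 1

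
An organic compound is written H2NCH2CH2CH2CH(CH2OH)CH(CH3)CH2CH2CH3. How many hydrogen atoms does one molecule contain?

23

Element totals:
  C: 10
  H: 23
  N: 1
  O: 1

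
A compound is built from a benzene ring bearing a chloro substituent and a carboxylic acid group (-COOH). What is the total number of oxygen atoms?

Atom tally by fragment:
  benzene ring core → C:6 H:6
  (− 2 ring H displaced by substituents)
  + Cl → Cl:1
  + COOH → C:1 H:1 O:2
Element totals:
  C: 7
  H: 5
  Cl: 1
  O: 2

2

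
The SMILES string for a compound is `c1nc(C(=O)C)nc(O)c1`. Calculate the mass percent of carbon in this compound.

Atom tally by fragment:
  pyrimidine ring core → C:4 H:4 N:2
  (− 2 ring H displaced by substituents)
  + COCH3 → C:2 H:3 O:1
  + OH → O:1 H:1
Element totals:
  C: 6
  H: 6
  N: 2
  O: 2
Molecular formula: C6H6N2O2.
Molar mass = 138.126 g/mol.
Mass from C: 6 × 12.011 = 72.066 g/mol.
%C = 72.066 / 138.126 × 100 = 52.17%.

52.17%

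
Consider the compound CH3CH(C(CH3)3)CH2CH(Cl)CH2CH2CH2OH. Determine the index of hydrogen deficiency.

0

Atom tally by fragment:
  CH3 → C:1 H:3
  CH(C(CH3)3) → C:5 H:10
  CH2 → C:1 H:2
  CH(Cl) → C:1 H:1 Cl:1
  CH2 → C:1 H:2
  CH2CH2OH → C:2 H:5 O:1
Element totals:
  C: 11
  H: 23
  Cl: 1
  O: 1
Molecular formula: C11H23ClO.
DoU = (2C + 2 + N − H − X) / 2 = (2·11 + 2 + 0 − 23 − 1) / 2 = 0.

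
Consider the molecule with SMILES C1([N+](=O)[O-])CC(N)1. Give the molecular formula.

C3H6N2O2

Atom tally by fragment:
  cyclopropane ring core → C:3 H:6
  (− 2 ring H displaced by substituents)
  + NO2 → N:1 O:2
  + NH2 → N:1 H:2
Element totals:
  C: 3
  H: 6
  N: 2
  O: 2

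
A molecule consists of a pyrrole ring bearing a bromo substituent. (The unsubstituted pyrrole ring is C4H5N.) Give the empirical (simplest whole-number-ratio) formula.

Atom tally by fragment:
  pyrrole ring core → C:4 H:5 N:1
  (− 1 ring H displaced by substituents)
  + Br → Br:1
Element totals:
  C: 4
  H: 4
  Br: 1
  N: 1
Molecular formula: C4H4BrN.
gcd of subscripts (1, 4, 4, 1) = 1, so the empirical formula equals the molecular formula.

C4H4BrN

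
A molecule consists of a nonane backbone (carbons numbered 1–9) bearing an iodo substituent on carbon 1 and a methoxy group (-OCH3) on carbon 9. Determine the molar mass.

284.18 g/mol

Atom tally by fragment:
  ICH2 → C:1 H:2 I:1
  CH2 → C:1 H:2
  CH2 → C:1 H:2
  CH2 → C:1 H:2
  CH2 → C:1 H:2
  CH2 → C:1 H:2
  CH2 → C:1 H:2
  CH2 → C:1 H:2
  CH2OCH3 → C:2 H:5 O:1
Element totals:
  C: 10
  H: 21
  I: 1
  O: 1
Molecular formula: C10H21IO.
  M = 10(12.011) + 21(1.008) + 126.904 + 15.999
    = 120.110 + 21.168 + 126.904 + 15.999 = 284.181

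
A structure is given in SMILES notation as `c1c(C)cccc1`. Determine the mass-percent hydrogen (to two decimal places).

8.75%

Atom tally by fragment:
  benzene ring core → C:6 H:6
  (− 1 ring H displaced by substituents)
  + CH3 → C:1 H:3
Element totals:
  C: 7
  H: 8
Molecular formula: C7H8.
Molar mass = 92.141 g/mol.
Mass from H: 8 × 1.008 = 8.064 g/mol.
%H = 8.064 / 92.141 × 100 = 8.75%.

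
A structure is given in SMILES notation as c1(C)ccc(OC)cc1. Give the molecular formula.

C8H10O

Atom tally by fragment:
  benzene ring core → C:6 H:6
  (− 2 ring H displaced by substituents)
  + CH3 → C:1 H:3
  + OCH3 → C:1 H:3 O:1
Element totals:
  C: 8
  H: 10
  O: 1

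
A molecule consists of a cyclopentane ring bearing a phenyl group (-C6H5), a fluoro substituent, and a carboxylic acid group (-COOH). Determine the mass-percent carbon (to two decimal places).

Atom tally by fragment:
  cyclopentane ring core → C:5 H:10
  (− 3 ring H displaced by substituents)
  + C6H5 → C:6 H:5
  + F → F:1
  + COOH → C:1 H:1 O:2
Element totals:
  C: 12
  H: 13
  F: 1
  O: 2
Molecular formula: C12H13FO2.
Molar mass = 208.232 g/mol.
Mass from C: 12 × 12.011 = 144.132 g/mol.
%C = 144.132 / 208.232 × 100 = 69.22%.

69.22%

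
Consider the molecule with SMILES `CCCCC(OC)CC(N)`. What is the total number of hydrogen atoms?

19

Atom tally by fragment:
  CH3 → C:1 H:3
  CH2 → C:1 H:2
  CH2 → C:1 H:2
  CH2 → C:1 H:2
  CH(OCH3) → C:2 H:4 O:1
  CH2 → C:1 H:2
  CH2NH2 → C:1 H:4 N:1
Element totals:
  C: 8
  H: 19
  N: 1
  O: 1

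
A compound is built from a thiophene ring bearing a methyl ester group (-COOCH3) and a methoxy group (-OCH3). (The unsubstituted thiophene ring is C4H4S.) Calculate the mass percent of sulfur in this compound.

Atom tally by fragment:
  thiophene ring core → C:4 H:4 S:1
  (− 2 ring H displaced by substituents)
  + COOCH3 → C:2 H:3 O:2
  + OCH3 → C:1 H:3 O:1
Element totals:
  C: 7
  H: 8
  O: 3
  S: 1
Molecular formula: C7H8O3S.
Molar mass = 172.198 g/mol.
Mass from S: 1 × 32.06 = 32.060 g/mol.
%S = 32.060 / 172.198 × 100 = 18.62%.

18.62%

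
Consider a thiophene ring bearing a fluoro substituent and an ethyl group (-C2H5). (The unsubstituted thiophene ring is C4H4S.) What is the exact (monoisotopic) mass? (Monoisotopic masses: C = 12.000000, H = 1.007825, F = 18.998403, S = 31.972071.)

130.0252

Atom tally by fragment:
  thiophene ring core → C:4 H:4 S:1
  (− 2 ring H displaced by substituents)
  + F → F:1
  + C2H5 → C:2 H:5
Element totals:
  C: 6
  H: 7
  F: 1
  S: 1
Molecular formula: C6H7FS.
  M = 6(12.0) + 7(1.007825) + 18.998403 + 31.972071
    = 72.000000 + 7.054775 + 18.998403 + 31.972071 = 130.025249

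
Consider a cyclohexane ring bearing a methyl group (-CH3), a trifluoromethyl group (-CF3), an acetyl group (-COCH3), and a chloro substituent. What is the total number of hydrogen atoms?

14

Atom tally by fragment:
  cyclohexane ring core → C:6 H:12
  (− 4 ring H displaced by substituents)
  + CH3 → C:1 H:3
  + CF3 → C:1 F:3
  + COCH3 → C:2 H:3 O:1
  + Cl → Cl:1
Element totals:
  C: 10
  H: 14
  Cl: 1
  F: 3
  O: 1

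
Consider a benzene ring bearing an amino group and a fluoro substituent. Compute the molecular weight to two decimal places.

Atom tally by fragment:
  benzene ring core → C:6 H:6
  (− 2 ring H displaced by substituents)
  + NH2 → N:1 H:2
  + F → F:1
Element totals:
  C: 6
  H: 6
  F: 1
  N: 1
Molecular formula: C6H6FN.
  M = 6(12.011) + 6(1.008) + 18.998 + 14.007
    = 72.066 + 6.048 + 18.998 + 14.007 = 111.119

111.12 g/mol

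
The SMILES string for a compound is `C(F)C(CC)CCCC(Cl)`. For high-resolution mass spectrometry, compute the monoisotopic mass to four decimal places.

166.0925

Atom tally by fragment:
  FCH2 → C:1 H:2 F:1
  CH(C2H5) → C:3 H:6
  CH2 → C:1 H:2
  CH2 → C:1 H:2
  CH2 → C:1 H:2
  CH2Cl → C:1 H:2 Cl:1
Element totals:
  C: 8
  H: 16
  Cl: 1
  F: 1
Molecular formula: C8H16ClF.
  M = 8(12.0) + 16(1.007825) + 34.968853 + 18.998403
    = 96.000000 + 16.125200 + 34.968853 + 18.998403 = 166.092456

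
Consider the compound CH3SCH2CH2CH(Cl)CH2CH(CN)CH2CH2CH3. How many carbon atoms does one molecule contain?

Atom tally by fragment:
  CH3SCH2 → C:2 H:5 S:1
  CH2 → C:1 H:2
  CH(Cl) → C:1 H:1 Cl:1
  CH2 → C:1 H:2
  CH(CN) → C:2 H:1 N:1
  CH2 → C:1 H:2
  CH2 → C:1 H:2
  CH3 → C:1 H:3
Element totals:
  C: 10
  H: 18
  Cl: 1
  N: 1
  S: 1

10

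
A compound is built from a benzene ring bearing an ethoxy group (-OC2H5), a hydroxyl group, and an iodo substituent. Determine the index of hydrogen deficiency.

4

Atom tally by fragment:
  benzene ring core → C:6 H:6
  (− 3 ring H displaced by substituents)
  + OC2H5 → C:2 H:5 O:1
  + OH → O:1 H:1
  + I → I:1
Element totals:
  C: 8
  H: 9
  I: 1
  O: 2
Molecular formula: C8H9IO2.
DoU = (2C + 2 + N − H − X) / 2 = (2·8 + 2 + 0 − 9 − 1) / 2 = 4.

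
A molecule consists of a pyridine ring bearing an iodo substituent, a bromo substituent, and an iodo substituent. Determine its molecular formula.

Atom tally by fragment:
  pyridine ring core → C:5 H:5 N:1
  (− 3 ring H displaced by substituents)
  + I → I:1
  + Br → Br:1
  + I → I:1
Element totals:
  C: 5
  H: 2
  Br: 1
  I: 2
  N: 1

C5H2BrI2N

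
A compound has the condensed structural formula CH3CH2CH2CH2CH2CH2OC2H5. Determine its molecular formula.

C8H18O

Element totals:
  C: 8
  H: 18
  O: 1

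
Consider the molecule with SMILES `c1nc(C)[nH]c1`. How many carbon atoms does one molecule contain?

4

Atom tally by fragment:
  imidazole ring core → C:3 H:4 N:2
  (− 1 ring H displaced by substituents)
  + CH3 → C:1 H:3
Element totals:
  C: 4
  H: 6
  N: 2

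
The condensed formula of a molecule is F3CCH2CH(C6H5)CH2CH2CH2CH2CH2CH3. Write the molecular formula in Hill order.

Element totals:
  C: 15
  H: 21
  F: 3

C15H21F3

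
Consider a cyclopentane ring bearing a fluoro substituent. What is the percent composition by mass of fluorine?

Atom tally by fragment:
  cyclopentane ring core → C:5 H:10
  (− 1 ring H displaced by substituents)
  + F → F:1
Element totals:
  C: 5
  H: 9
  F: 1
Molecular formula: C5H9F.
Molar mass = 88.125 g/mol.
Mass from F: 1 × 18.998 = 18.998 g/mol.
%F = 18.998 / 88.125 × 100 = 21.56%.

21.56%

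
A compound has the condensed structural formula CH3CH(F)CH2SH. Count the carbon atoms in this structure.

Atom tally by fragment:
  CH3 → C:1 H:3
  CH(F) → C:1 H:1 F:1
  CH2SH → C:1 H:3 S:1
Element totals:
  C: 3
  H: 7
  F: 1
  S: 1

3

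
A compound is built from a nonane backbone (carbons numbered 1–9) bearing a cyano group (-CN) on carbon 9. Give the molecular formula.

C10H19N

Atom tally by fragment:
  CH3 → C:1 H:3
  CH2 → C:1 H:2
  CH2 → C:1 H:2
  CH2 → C:1 H:2
  CH2 → C:1 H:2
  CH2 → C:1 H:2
  CH2 → C:1 H:2
  CH2 → C:1 H:2
  CH2CN → C:2 H:2 N:1
Element totals:
  C: 10
  H: 19
  N: 1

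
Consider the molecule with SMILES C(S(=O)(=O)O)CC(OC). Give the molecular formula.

Atom tally by fragment:
  HO3SCH2 → C:1 H:3 S:1 O:3
  CH2 → C:1 H:2
  CH2OCH3 → C:2 H:5 O:1
Element totals:
  C: 4
  H: 10
  O: 4
  S: 1

C4H10O4S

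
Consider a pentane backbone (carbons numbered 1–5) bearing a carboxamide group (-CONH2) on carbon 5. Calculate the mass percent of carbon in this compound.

62.57%

Atom tally by fragment:
  CH3 → C:1 H:3
  CH2 → C:1 H:2
  CH2 → C:1 H:2
  CH2 → C:1 H:2
  CH2CONH2 → C:2 H:4 O:1 N:1
Element totals:
  C: 6
  H: 13
  N: 1
  O: 1
Molecular formula: C6H13NO.
Molar mass = 115.176 g/mol.
Mass from C: 6 × 12.011 = 72.066 g/mol.
%C = 72.066 / 115.176 × 100 = 62.57%.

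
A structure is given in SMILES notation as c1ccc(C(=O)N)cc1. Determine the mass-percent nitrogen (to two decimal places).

11.56%

Atom tally by fragment:
  benzene ring core → C:6 H:6
  (− 1 ring H displaced by substituents)
  + CONH2 → C:1 H:2 O:1 N:1
Element totals:
  C: 7
  H: 7
  N: 1
  O: 1
Molecular formula: C7H7NO.
Molar mass = 121.139 g/mol.
Mass from N: 1 × 14.007 = 14.007 g/mol.
%N = 14.007 / 121.139 × 100 = 11.56%.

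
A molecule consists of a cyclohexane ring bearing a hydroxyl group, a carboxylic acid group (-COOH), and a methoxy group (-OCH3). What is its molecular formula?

Atom tally by fragment:
  cyclohexane ring core → C:6 H:12
  (− 3 ring H displaced by substituents)
  + OH → O:1 H:1
  + COOH → C:1 H:1 O:2
  + OCH3 → C:1 H:3 O:1
Element totals:
  C: 8
  H: 14
  O: 4

C8H14O4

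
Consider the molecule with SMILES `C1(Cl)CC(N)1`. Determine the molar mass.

91.54 g/mol

Atom tally by fragment:
  cyclopropane ring core → C:3 H:6
  (− 2 ring H displaced by substituents)
  + Cl → Cl:1
  + NH2 → N:1 H:2
Element totals:
  C: 3
  H: 6
  Cl: 1
  N: 1
Molecular formula: C3H6ClN.
  M = 3(12.011) + 6(1.008) + 35.45 + 14.007
    = 36.033 + 6.048 + 35.450 + 14.007 = 91.538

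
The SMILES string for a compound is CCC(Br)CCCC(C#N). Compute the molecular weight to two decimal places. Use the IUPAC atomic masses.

204.11 g/mol

Atom tally by fragment:
  CH3 → C:1 H:3
  CH2 → C:1 H:2
  CH(Br) → C:1 H:1 Br:1
  CH2 → C:1 H:2
  CH2 → C:1 H:2
  CH2 → C:1 H:2
  CH2CN → C:2 H:2 N:1
Element totals:
  C: 8
  H: 14
  Br: 1
  N: 1
Molecular formula: C8H14BrN.
  M = 8(12.011) + 14(1.008) + 79.904 + 14.007
    = 96.088 + 14.112 + 79.904 + 14.007 = 204.111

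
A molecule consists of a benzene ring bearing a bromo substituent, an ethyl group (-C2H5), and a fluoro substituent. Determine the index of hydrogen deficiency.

Atom tally by fragment:
  benzene ring core → C:6 H:6
  (− 3 ring H displaced by substituents)
  + Br → Br:1
  + C2H5 → C:2 H:5
  + F → F:1
Element totals:
  C: 8
  H: 8
  Br: 1
  F: 1
Molecular formula: C8H8BrF.
DoU = (2C + 2 + N − H − X) / 2 = (2·8 + 2 + 0 − 8 − 2) / 2 = 4.

4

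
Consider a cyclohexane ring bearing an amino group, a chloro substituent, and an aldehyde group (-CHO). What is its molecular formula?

Atom tally by fragment:
  cyclohexane ring core → C:6 H:12
  (− 3 ring H displaced by substituents)
  + NH2 → N:1 H:2
  + Cl → Cl:1
  + CHO → C:1 H:1 O:1
Element totals:
  C: 7
  H: 12
  Cl: 1
  N: 1
  O: 1

C7H12ClNO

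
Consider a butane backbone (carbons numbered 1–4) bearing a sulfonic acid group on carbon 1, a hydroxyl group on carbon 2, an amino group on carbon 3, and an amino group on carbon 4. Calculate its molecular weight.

Atom tally by fragment:
  HO3SCH2 → C:1 H:3 S:1 O:3
  CH(OH) → C:1 H:2 O:1
  CH(NH2) → C:1 H:3 N:1
  CH2NH2 → C:1 H:4 N:1
Element totals:
  C: 4
  H: 12
  N: 2
  O: 4
  S: 1
Molecular formula: C4H12N2O4S.
  M = 4(12.011) + 12(1.008) + 2(14.007) + 4(15.999) + 32.06
    = 48.044 + 12.096 + 28.014 + 63.996 + 32.060 = 184.210

184.21 g/mol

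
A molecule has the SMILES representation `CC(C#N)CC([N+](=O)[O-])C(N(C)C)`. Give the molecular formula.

C8H15N3O2

Atom tally by fragment:
  CH3 → C:1 H:3
  CH(CN) → C:2 H:1 N:1
  CH2 → C:1 H:2
  CH(NO2) → C:1 H:1 N:1 O:2
  CH2N(CH3)2 → C:3 H:8 N:1
Element totals:
  C: 8
  H: 15
  N: 3
  O: 2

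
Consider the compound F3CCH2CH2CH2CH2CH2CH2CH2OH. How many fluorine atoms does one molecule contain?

Atom tally by fragment:
  F3CCH2 → C:2 H:2 F:3
  CH2 → C:1 H:2
  CH2 → C:1 H:2
  CH2 → C:1 H:2
  CH2 → C:1 H:2
  CH2CH2OH → C:2 H:5 O:1
Element totals:
  C: 8
  H: 15
  F: 3
  O: 1

3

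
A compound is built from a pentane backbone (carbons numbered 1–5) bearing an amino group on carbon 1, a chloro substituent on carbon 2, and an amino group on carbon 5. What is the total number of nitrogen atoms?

2

Atom tally by fragment:
  H2NCH2 → C:1 H:4 N:1
  CH(Cl) → C:1 H:1 Cl:1
  CH2 → C:1 H:2
  CH2 → C:1 H:2
  CH2NH2 → C:1 H:4 N:1
Element totals:
  C: 5
  H: 13
  Cl: 1
  N: 2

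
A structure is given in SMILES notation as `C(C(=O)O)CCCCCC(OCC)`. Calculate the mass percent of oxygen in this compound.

Atom tally by fragment:
  HOOCCH2 → C:2 H:3 O:2
  CH2 → C:1 H:2
  CH2 → C:1 H:2
  CH2 → C:1 H:2
  CH2 → C:1 H:2
  CH2 → C:1 H:2
  CH2OC2H5 → C:3 H:7 O:1
Element totals:
  C: 10
  H: 20
  O: 3
Molecular formula: C10H20O3.
Molar mass = 188.267 g/mol.
Mass from O: 3 × 15.999 = 47.997 g/mol.
%O = 47.997 / 188.267 × 100 = 25.49%.

25.49%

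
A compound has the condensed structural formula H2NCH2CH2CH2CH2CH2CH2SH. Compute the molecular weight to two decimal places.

Element totals:
  C: 6
  H: 15
  N: 1
  S: 1
Molecular formula: C6H15NS.
  M = 6(12.011) + 15(1.008) + 14.007 + 32.06
    = 72.066 + 15.120 + 14.007 + 32.060 = 133.253

133.25 g/mol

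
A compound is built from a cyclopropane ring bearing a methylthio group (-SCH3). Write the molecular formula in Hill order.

Atom tally by fragment:
  cyclopropane ring core → C:3 H:6
  (− 1 ring H displaced by substituents)
  + SCH3 → C:1 H:3 S:1
Element totals:
  C: 4
  H: 8
  S: 1

C4H8S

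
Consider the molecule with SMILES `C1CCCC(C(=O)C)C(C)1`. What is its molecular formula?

C9H16O

Atom tally by fragment:
  cyclohexane ring core → C:6 H:12
  (− 2 ring H displaced by substituents)
  + COCH3 → C:2 H:3 O:1
  + CH3 → C:1 H:3
Element totals:
  C: 9
  H: 16
  O: 1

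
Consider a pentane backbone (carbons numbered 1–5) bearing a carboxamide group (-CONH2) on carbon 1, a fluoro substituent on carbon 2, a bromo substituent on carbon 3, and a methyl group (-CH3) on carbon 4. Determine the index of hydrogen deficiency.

1

Atom tally by fragment:
  H2NOCCH2 → C:2 H:4 O:1 N:1
  CH(F) → C:1 H:1 F:1
  CH(Br) → C:1 H:1 Br:1
  CH(CH3) → C:2 H:4
  CH3 → C:1 H:3
Element totals:
  C: 7
  H: 13
  Br: 1
  F: 1
  N: 1
  O: 1
Molecular formula: C7H13BrFNO.
DoU = (2C + 2 + N − H − X) / 2 = (2·7 + 2 + 1 − 13 − 2) / 2 = 1.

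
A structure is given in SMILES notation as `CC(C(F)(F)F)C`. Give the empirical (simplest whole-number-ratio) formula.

Atom tally by fragment:
  CH3 → C:1 H:3
  CH(CF3) → C:2 H:1 F:3
  CH3 → C:1 H:3
Element totals:
  C: 4
  H: 7
  F: 3
Molecular formula: C4H7F3.
gcd of subscripts (4, 3, 7) = 1, so the empirical formula equals the molecular formula.

C4H7F3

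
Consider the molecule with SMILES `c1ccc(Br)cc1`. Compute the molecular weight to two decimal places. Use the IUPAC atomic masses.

157.01 g/mol

Atom tally by fragment:
  benzene ring core → C:6 H:6
  (− 1 ring H displaced by substituents)
  + Br → Br:1
Element totals:
  C: 6
  H: 5
  Br: 1
Molecular formula: C6H5Br.
  M = 6(12.011) + 5(1.008) + 79.904
    = 72.066 + 5.040 + 79.904 = 157.010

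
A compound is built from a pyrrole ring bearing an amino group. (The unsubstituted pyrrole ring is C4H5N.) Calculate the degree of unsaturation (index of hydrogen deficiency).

Atom tally by fragment:
  pyrrole ring core → C:4 H:5 N:1
  (− 1 ring H displaced by substituents)
  + NH2 → N:1 H:2
Element totals:
  C: 4
  H: 6
  N: 2
Molecular formula: C4H6N2.
DoU = (2C + 2 + N − H − X) / 2 = (2·4 + 2 + 2 − 6 − 0) / 2 = 3.

3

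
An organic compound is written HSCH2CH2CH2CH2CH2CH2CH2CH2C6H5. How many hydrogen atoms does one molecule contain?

Element totals:
  C: 14
  H: 22
  S: 1

22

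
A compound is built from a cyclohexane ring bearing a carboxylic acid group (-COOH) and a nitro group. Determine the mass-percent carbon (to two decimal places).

Atom tally by fragment:
  cyclohexane ring core → C:6 H:12
  (− 2 ring H displaced by substituents)
  + COOH → C:1 H:1 O:2
  + NO2 → N:1 O:2
Element totals:
  C: 7
  H: 11
  N: 1
  O: 4
Molecular formula: C7H11NO4.
Molar mass = 173.168 g/mol.
Mass from C: 7 × 12.011 = 84.077 g/mol.
%C = 84.077 / 173.168 × 100 = 48.55%.

48.55%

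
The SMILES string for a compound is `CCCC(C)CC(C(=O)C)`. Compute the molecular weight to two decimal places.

142.24 g/mol

Atom tally by fragment:
  CH3 → C:1 H:3
  CH2 → C:1 H:2
  CH2 → C:1 H:2
  CH(CH3) → C:2 H:4
  CH2 → C:1 H:2
  CH2COCH3 → C:3 H:5 O:1
Element totals:
  C: 9
  H: 18
  O: 1
Molecular formula: C9H18O.
  M = 9(12.011) + 18(1.008) + 15.999
    = 108.099 + 18.144 + 15.999 = 142.242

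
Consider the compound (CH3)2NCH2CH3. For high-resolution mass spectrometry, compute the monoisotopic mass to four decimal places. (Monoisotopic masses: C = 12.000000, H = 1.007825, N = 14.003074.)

73.0891

Atom tally by fragment:
  (CH3)2NCH2 → C:3 H:8 N:1
  CH3 → C:1 H:3
Element totals:
  C: 4
  H: 11
  N: 1
Molecular formula: C4H11N.
  M = 4(12.0) + 11(1.007825) + 14.003074
    = 48.000000 + 11.086075 + 14.003074 = 73.089149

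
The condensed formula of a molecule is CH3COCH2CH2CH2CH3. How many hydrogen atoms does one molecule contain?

12

Atom tally by fragment:
  CH3COCH2 → C:3 H:5 O:1
  CH2 → C:1 H:2
  CH2 → C:1 H:2
  CH3 → C:1 H:3
Element totals:
  C: 6
  H: 12
  O: 1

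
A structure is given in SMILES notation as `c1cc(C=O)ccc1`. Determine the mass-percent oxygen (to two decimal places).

Atom tally by fragment:
  benzene ring core → C:6 H:6
  (− 1 ring H displaced by substituents)
  + CHO → C:1 H:1 O:1
Element totals:
  C: 7
  H: 6
  O: 1
Molecular formula: C7H6O.
Molar mass = 106.124 g/mol.
Mass from O: 1 × 15.999 = 15.999 g/mol.
%O = 15.999 / 106.124 × 100 = 15.08%.

15.08%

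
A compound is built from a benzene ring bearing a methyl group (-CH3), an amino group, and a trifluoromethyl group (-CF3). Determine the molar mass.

175.15 g/mol

Atom tally by fragment:
  benzene ring core → C:6 H:6
  (− 3 ring H displaced by substituents)
  + CH3 → C:1 H:3
  + NH2 → N:1 H:2
  + CF3 → C:1 F:3
Element totals:
  C: 8
  H: 8
  F: 3
  N: 1
Molecular formula: C8H8F3N.
  M = 8(12.011) + 8(1.008) + 3(18.998) + 14.007
    = 96.088 + 8.064 + 56.994 + 14.007 = 175.153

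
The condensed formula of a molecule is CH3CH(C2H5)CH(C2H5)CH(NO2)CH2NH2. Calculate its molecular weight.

188.27 g/mol

Atom tally by fragment:
  CH3 → C:1 H:3
  CH(C2H5) → C:3 H:6
  CH(C2H5) → C:3 H:6
  CH(NO2) → C:1 H:1 N:1 O:2
  CH2NH2 → C:1 H:4 N:1
Element totals:
  C: 9
  H: 20
  N: 2
  O: 2
Molecular formula: C9H20N2O2.
  M = 9(12.011) + 20(1.008) + 2(14.007) + 2(15.999)
    = 108.099 + 20.160 + 28.014 + 31.998 = 188.271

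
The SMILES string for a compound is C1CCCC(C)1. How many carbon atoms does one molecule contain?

Atom tally by fragment:
  cyclopentane ring core → C:5 H:10
  (− 1 ring H displaced by substituents)
  + CH3 → C:1 H:3
Element totals:
  C: 6
  H: 12

6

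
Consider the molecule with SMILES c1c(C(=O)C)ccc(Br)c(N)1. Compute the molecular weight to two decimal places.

Atom tally by fragment:
  benzene ring core → C:6 H:6
  (− 3 ring H displaced by substituents)
  + COCH3 → C:2 H:3 O:1
  + Br → Br:1
  + NH2 → N:1 H:2
Element totals:
  C: 8
  H: 8
  Br: 1
  N: 1
  O: 1
Molecular formula: C8H8BrNO.
  M = 8(12.011) + 8(1.008) + 79.904 + 14.007 + 15.999
    = 96.088 + 8.064 + 79.904 + 14.007 + 15.999 = 214.062

214.06 g/mol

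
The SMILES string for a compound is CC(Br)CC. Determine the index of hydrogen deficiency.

0

Atom tally by fragment:
  CH3 → C:1 H:3
  CH(Br) → C:1 H:1 Br:1
  CH2 → C:1 H:2
  CH3 → C:1 H:3
Element totals:
  C: 4
  H: 9
  Br: 1
Molecular formula: C4H9Br.
DoU = (2C + 2 + N − H − X) / 2 = (2·4 + 2 + 0 − 9 − 1) / 2 = 0.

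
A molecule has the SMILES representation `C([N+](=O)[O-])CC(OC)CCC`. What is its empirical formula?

Atom tally by fragment:
  O2NCH2 → C:1 H:2 N:1 O:2
  CH2 → C:1 H:2
  CH(OCH3) → C:2 H:4 O:1
  CH2 → C:1 H:2
  CH2 → C:1 H:2
  CH3 → C:1 H:3
Element totals:
  C: 7
  H: 15
  N: 1
  O: 3
Molecular formula: C7H15NO3.
gcd of subscripts (7, 15, 1, 3) = 1, so the empirical formula equals the molecular formula.

C7H15NO3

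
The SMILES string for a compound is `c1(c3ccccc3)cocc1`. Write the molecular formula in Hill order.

Atom tally by fragment:
  furan ring core → C:4 H:4 O:1
  (− 1 ring H displaced by substituents)
  + C6H5 → C:6 H:5
Element totals:
  C: 10
  H: 8
  O: 1

C10H8O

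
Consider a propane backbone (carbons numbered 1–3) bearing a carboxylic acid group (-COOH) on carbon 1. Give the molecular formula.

C4H8O2

Atom tally by fragment:
  HOOCCH2 → C:2 H:3 O:2
  CH2 → C:1 H:2
  CH3 → C:1 H:3
Element totals:
  C: 4
  H: 8
  O: 2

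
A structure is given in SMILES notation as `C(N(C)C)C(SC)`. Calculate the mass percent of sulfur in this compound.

26.89%

Atom tally by fragment:
  (CH3)2NCH2 → C:3 H:8 N:1
  CH2SCH3 → C:2 H:5 S:1
Element totals:
  C: 5
  H: 13
  N: 1
  S: 1
Molecular formula: C5H13NS.
Molar mass = 119.226 g/mol.
Mass from S: 1 × 32.06 = 32.060 g/mol.
%S = 32.060 / 119.226 × 100 = 26.89%.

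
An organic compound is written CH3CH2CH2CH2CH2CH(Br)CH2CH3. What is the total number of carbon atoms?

8

Atom tally by fragment:
  CH3 → C:1 H:3
  CH2 → C:1 H:2
  CH2 → C:1 H:2
  CH2 → C:1 H:2
  CH2 → C:1 H:2
  CH(Br) → C:1 H:1 Br:1
  CH2 → C:1 H:2
  CH3 → C:1 H:3
Element totals:
  C: 8
  H: 17
  Br: 1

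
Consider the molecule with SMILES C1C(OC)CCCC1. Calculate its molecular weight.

Atom tally by fragment:
  cyclohexane ring core → C:6 H:12
  (− 1 ring H displaced by substituents)
  + OCH3 → C:1 H:3 O:1
Element totals:
  C: 7
  H: 14
  O: 1
Molecular formula: C7H14O.
  M = 7(12.011) + 14(1.008) + 15.999
    = 84.077 + 14.112 + 15.999 = 114.188

114.19 g/mol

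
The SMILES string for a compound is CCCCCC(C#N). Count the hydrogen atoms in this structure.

13

Atom tally by fragment:
  CH3 → C:1 H:3
  CH2 → C:1 H:2
  CH2 → C:1 H:2
  CH2 → C:1 H:2
  CH2 → C:1 H:2
  CH2CN → C:2 H:2 N:1
Element totals:
  C: 7
  H: 13
  N: 1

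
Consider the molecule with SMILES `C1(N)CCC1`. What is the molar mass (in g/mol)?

71.12 g/mol

Atom tally by fragment:
  cyclobutane ring core → C:4 H:8
  (− 1 ring H displaced by substituents)
  + NH2 → N:1 H:2
Element totals:
  C: 4
  H: 9
  N: 1
Molecular formula: C4H9N.
  M = 4(12.011) + 9(1.008) + 14.007
    = 48.044 + 9.072 + 14.007 = 71.123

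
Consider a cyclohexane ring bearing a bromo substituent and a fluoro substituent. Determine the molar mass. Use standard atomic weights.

Atom tally by fragment:
  cyclohexane ring core → C:6 H:12
  (− 2 ring H displaced by substituents)
  + Br → Br:1
  + F → F:1
Element totals:
  C: 6
  H: 10
  Br: 1
  F: 1
Molecular formula: C6H10BrF.
  M = 6(12.011) + 10(1.008) + 79.904 + 18.998
    = 72.066 + 10.080 + 79.904 + 18.998 = 181.048

181.05 g/mol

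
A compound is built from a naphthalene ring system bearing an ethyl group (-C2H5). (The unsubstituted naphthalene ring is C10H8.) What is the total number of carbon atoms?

12

Atom tally by fragment:
  naphthalene ring system core → C:10 H:8
  (− 1 ring H displaced by substituents)
  + C2H5 → C:2 H:5
Element totals:
  C: 12
  H: 12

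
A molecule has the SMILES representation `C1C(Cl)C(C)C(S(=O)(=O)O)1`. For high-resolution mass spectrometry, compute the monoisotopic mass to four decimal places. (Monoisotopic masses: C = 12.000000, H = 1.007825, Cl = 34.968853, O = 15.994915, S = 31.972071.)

Atom tally by fragment:
  cyclobutane ring core → C:4 H:8
  (− 3 ring H displaced by substituents)
  + Cl → Cl:1
  + CH3 → C:1 H:3
  + SO3H → S:1 O:3 H:1
Element totals:
  C: 5
  H: 9
  Cl: 1
  O: 3
  S: 1
Molecular formula: C5H9ClO3S.
  M = 5(12.0) + 9(1.007825) + 34.968853 + 3(15.994915) + 31.972071
    = 60.000000 + 9.070425 + 34.968853 + 47.984745 + 31.972071 = 183.996094

183.9961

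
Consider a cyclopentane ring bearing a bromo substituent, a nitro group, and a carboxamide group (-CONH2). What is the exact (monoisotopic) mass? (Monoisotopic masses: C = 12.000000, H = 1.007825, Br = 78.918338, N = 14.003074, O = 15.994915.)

235.9797

Atom tally by fragment:
  cyclopentane ring core → C:5 H:10
  (− 3 ring H displaced by substituents)
  + Br → Br:1
  + NO2 → N:1 O:2
  + CONH2 → C:1 H:2 O:1 N:1
Element totals:
  C: 6
  H: 9
  Br: 1
  N: 2
  O: 3
Molecular formula: C6H9BrN2O3.
  M = 6(12.0) + 9(1.007825) + 78.918338 + 2(14.003074) + 3(15.994915)
    = 72.000000 + 9.070425 + 78.918338 + 28.006148 + 47.984745 = 235.979656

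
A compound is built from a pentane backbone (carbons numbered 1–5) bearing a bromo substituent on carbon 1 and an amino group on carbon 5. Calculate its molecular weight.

166.06 g/mol

Atom tally by fragment:
  BrCH2 → C:1 H:2 Br:1
  CH2 → C:1 H:2
  CH2 → C:1 H:2
  CH2 → C:1 H:2
  CH2NH2 → C:1 H:4 N:1
Element totals:
  C: 5
  H: 12
  Br: 1
  N: 1
Molecular formula: C5H12BrN.
  M = 5(12.011) + 12(1.008) + 79.904 + 14.007
    = 60.055 + 12.096 + 79.904 + 14.007 = 166.062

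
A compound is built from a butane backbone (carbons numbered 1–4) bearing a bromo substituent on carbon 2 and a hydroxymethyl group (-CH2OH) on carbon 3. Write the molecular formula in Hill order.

C5H11BrO

Atom tally by fragment:
  CH3 → C:1 H:3
  CH(Br) → C:1 H:1 Br:1
  CH(CH2OH) → C:2 H:4 O:1
  CH3 → C:1 H:3
Element totals:
  C: 5
  H: 11
  Br: 1
  O: 1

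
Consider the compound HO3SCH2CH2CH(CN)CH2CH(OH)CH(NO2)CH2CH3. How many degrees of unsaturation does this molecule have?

3

Atom tally by fragment:
  HO3SCH2 → C:1 H:3 S:1 O:3
  CH2 → C:1 H:2
  CH(CN) → C:2 H:1 N:1
  CH2 → C:1 H:2
  CH(OH) → C:1 H:2 O:1
  CH(NO2) → C:1 H:1 N:1 O:2
  CH2 → C:1 H:2
  CH3 → C:1 H:3
Element totals:
  C: 9
  H: 16
  N: 2
  O: 6
  S: 1
Molecular formula: C9H16N2O6S.
DoU = (2C + 2 + N − H − X) / 2 = (2·9 + 2 + 2 − 16 − 0) / 2 = 3.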